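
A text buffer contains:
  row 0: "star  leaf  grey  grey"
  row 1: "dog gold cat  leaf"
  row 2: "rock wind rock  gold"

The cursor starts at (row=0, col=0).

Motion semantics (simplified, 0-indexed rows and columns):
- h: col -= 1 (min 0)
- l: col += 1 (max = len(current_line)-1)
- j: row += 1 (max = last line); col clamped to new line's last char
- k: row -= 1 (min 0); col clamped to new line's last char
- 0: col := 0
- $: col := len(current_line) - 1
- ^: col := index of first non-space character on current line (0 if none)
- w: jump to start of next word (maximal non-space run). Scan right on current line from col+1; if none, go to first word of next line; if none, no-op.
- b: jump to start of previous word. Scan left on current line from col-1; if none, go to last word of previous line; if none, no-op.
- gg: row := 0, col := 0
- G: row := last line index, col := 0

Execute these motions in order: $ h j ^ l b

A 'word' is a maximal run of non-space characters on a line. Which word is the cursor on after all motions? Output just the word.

After 1 ($): row=0 col=21 char='y'
After 2 (h): row=0 col=20 char='e'
After 3 (j): row=1 col=17 char='f'
After 4 (^): row=1 col=0 char='d'
After 5 (l): row=1 col=1 char='o'
After 6 (b): row=1 col=0 char='d'

Answer: dog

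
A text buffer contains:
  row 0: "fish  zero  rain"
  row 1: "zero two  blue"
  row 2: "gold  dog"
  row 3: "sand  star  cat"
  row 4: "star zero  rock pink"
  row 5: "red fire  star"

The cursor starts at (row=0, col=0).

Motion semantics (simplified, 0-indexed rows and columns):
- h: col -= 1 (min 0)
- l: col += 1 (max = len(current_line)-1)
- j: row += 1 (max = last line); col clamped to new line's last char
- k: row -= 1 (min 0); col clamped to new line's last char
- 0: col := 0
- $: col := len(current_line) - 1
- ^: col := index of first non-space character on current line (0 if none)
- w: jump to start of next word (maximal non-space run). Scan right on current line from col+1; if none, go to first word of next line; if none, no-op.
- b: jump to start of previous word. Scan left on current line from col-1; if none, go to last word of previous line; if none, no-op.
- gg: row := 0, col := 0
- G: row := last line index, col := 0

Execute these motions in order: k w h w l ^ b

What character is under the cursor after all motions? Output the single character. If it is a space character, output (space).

Answer: f

Derivation:
After 1 (k): row=0 col=0 char='f'
After 2 (w): row=0 col=6 char='z'
After 3 (h): row=0 col=5 char='_'
After 4 (w): row=0 col=6 char='z'
After 5 (l): row=0 col=7 char='e'
After 6 (^): row=0 col=0 char='f'
After 7 (b): row=0 col=0 char='f'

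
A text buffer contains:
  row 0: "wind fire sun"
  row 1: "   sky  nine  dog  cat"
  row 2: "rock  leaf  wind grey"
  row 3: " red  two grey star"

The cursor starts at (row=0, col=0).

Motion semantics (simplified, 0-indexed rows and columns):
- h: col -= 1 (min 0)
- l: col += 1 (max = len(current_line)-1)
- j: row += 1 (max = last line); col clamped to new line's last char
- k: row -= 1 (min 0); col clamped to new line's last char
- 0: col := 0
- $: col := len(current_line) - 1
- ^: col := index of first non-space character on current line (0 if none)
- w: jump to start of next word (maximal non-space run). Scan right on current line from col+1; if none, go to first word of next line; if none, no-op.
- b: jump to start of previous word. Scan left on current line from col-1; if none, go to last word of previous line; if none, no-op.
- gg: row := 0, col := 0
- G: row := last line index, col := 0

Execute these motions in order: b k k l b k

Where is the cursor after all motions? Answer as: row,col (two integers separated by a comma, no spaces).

Answer: 0,0

Derivation:
After 1 (b): row=0 col=0 char='w'
After 2 (k): row=0 col=0 char='w'
After 3 (k): row=0 col=0 char='w'
After 4 (l): row=0 col=1 char='i'
After 5 (b): row=0 col=0 char='w'
After 6 (k): row=0 col=0 char='w'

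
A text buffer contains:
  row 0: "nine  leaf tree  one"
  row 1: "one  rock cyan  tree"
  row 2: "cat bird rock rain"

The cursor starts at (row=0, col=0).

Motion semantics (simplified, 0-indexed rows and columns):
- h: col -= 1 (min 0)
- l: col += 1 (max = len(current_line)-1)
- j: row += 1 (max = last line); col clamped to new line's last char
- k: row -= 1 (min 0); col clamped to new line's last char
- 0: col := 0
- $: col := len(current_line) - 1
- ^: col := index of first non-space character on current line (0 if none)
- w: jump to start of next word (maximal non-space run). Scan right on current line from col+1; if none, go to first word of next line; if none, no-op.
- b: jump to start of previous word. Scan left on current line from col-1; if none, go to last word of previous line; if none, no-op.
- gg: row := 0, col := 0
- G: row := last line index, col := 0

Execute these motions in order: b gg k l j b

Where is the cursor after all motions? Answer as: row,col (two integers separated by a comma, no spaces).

Answer: 1,0

Derivation:
After 1 (b): row=0 col=0 char='n'
After 2 (gg): row=0 col=0 char='n'
After 3 (k): row=0 col=0 char='n'
After 4 (l): row=0 col=1 char='i'
After 5 (j): row=1 col=1 char='n'
After 6 (b): row=1 col=0 char='o'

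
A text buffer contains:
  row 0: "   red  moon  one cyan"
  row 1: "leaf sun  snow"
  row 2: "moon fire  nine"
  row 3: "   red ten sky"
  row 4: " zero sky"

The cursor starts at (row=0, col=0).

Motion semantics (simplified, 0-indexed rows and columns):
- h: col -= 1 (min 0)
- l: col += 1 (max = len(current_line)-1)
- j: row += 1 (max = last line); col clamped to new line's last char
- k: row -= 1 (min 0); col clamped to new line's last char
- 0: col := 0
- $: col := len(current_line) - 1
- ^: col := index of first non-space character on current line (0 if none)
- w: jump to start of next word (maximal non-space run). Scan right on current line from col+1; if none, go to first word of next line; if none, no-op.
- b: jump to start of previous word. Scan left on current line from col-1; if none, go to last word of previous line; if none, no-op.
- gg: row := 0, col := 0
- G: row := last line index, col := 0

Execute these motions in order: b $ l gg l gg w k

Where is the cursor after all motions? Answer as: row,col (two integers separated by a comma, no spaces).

After 1 (b): row=0 col=0 char='_'
After 2 ($): row=0 col=21 char='n'
After 3 (l): row=0 col=21 char='n'
After 4 (gg): row=0 col=0 char='_'
After 5 (l): row=0 col=1 char='_'
After 6 (gg): row=0 col=0 char='_'
After 7 (w): row=0 col=3 char='r'
After 8 (k): row=0 col=3 char='r'

Answer: 0,3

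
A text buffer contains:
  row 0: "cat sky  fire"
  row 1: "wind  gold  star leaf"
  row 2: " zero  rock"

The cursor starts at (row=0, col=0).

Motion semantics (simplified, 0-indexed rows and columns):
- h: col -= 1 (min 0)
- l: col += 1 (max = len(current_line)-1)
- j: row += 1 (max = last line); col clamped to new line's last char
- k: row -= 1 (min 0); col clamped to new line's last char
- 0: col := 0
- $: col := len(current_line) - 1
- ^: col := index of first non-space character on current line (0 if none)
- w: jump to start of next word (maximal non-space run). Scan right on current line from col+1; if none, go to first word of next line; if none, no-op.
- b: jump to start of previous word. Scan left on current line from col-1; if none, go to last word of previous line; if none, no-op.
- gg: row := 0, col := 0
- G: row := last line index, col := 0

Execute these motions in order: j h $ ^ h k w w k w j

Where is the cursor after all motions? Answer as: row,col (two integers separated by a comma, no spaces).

After 1 (j): row=1 col=0 char='w'
After 2 (h): row=1 col=0 char='w'
After 3 ($): row=1 col=20 char='f'
After 4 (^): row=1 col=0 char='w'
After 5 (h): row=1 col=0 char='w'
After 6 (k): row=0 col=0 char='c'
After 7 (w): row=0 col=4 char='s'
After 8 (w): row=0 col=9 char='f'
After 9 (k): row=0 col=9 char='f'
After 10 (w): row=1 col=0 char='w'
After 11 (j): row=2 col=0 char='_'

Answer: 2,0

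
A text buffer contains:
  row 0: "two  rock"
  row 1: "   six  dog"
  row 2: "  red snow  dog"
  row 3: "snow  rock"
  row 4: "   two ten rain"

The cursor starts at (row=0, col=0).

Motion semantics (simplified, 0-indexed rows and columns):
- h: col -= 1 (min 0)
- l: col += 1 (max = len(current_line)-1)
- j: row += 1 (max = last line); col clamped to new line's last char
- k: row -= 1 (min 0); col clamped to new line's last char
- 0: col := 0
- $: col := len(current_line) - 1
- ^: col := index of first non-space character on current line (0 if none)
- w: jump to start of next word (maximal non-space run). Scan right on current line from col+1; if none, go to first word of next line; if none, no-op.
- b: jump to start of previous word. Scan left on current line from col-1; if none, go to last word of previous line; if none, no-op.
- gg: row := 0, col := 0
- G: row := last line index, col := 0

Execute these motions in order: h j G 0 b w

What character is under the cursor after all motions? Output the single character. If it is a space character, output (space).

After 1 (h): row=0 col=0 char='t'
After 2 (j): row=1 col=0 char='_'
After 3 (G): row=4 col=0 char='_'
After 4 (0): row=4 col=0 char='_'
After 5 (b): row=3 col=6 char='r'
After 6 (w): row=4 col=3 char='t'

Answer: t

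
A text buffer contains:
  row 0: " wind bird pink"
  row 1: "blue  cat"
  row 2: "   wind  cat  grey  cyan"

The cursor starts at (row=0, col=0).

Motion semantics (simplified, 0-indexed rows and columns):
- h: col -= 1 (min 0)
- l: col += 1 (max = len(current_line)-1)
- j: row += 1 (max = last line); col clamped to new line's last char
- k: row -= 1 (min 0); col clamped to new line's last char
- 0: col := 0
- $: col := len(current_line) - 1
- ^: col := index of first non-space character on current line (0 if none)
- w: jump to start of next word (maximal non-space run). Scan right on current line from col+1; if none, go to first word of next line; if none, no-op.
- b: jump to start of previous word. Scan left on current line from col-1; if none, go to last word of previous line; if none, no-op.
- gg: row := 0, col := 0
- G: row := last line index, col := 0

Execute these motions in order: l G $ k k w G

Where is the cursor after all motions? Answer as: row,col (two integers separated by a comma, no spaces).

After 1 (l): row=0 col=1 char='w'
After 2 (G): row=2 col=0 char='_'
After 3 ($): row=2 col=23 char='n'
After 4 (k): row=1 col=8 char='t'
After 5 (k): row=0 col=8 char='r'
After 6 (w): row=0 col=11 char='p'
After 7 (G): row=2 col=0 char='_'

Answer: 2,0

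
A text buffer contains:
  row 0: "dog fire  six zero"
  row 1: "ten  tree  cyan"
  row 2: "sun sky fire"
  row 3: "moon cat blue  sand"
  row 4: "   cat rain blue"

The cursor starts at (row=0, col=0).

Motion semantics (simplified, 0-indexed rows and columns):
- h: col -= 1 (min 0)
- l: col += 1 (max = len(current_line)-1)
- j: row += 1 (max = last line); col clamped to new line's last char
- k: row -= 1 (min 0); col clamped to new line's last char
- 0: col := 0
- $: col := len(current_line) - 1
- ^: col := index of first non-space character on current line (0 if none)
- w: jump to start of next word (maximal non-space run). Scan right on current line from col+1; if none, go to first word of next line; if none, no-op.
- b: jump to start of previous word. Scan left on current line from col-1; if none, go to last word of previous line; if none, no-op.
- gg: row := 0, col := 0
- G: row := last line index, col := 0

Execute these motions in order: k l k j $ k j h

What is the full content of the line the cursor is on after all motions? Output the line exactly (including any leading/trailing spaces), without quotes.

Answer: ten  tree  cyan

Derivation:
After 1 (k): row=0 col=0 char='d'
After 2 (l): row=0 col=1 char='o'
After 3 (k): row=0 col=1 char='o'
After 4 (j): row=1 col=1 char='e'
After 5 ($): row=1 col=14 char='n'
After 6 (k): row=0 col=14 char='z'
After 7 (j): row=1 col=14 char='n'
After 8 (h): row=1 col=13 char='a'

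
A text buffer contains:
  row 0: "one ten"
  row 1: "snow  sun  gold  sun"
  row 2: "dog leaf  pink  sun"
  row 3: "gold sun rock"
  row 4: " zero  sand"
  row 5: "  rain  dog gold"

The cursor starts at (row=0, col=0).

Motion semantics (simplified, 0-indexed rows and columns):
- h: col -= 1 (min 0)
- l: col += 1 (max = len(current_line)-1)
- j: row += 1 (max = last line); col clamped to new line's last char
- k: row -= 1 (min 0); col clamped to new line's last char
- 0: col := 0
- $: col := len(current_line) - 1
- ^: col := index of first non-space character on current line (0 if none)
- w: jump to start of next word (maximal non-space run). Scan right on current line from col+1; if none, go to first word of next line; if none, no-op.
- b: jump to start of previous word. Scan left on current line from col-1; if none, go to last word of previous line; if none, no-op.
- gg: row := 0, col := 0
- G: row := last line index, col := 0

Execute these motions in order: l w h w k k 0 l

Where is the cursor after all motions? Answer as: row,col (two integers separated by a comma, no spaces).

Answer: 0,1

Derivation:
After 1 (l): row=0 col=1 char='n'
After 2 (w): row=0 col=4 char='t'
After 3 (h): row=0 col=3 char='_'
After 4 (w): row=0 col=4 char='t'
After 5 (k): row=0 col=4 char='t'
After 6 (k): row=0 col=4 char='t'
After 7 (0): row=0 col=0 char='o'
After 8 (l): row=0 col=1 char='n'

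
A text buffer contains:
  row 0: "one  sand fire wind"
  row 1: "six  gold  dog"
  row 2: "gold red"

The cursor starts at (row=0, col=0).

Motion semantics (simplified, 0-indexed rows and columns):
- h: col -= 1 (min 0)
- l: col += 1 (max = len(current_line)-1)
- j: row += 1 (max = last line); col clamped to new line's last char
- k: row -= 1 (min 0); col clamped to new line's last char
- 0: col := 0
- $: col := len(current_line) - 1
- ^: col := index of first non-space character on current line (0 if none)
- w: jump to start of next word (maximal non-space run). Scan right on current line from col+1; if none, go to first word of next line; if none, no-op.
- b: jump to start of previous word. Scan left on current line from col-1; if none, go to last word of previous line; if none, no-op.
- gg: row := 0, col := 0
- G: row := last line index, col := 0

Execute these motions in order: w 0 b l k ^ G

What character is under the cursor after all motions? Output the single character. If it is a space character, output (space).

Answer: g

Derivation:
After 1 (w): row=0 col=5 char='s'
After 2 (0): row=0 col=0 char='o'
After 3 (b): row=0 col=0 char='o'
After 4 (l): row=0 col=1 char='n'
After 5 (k): row=0 col=1 char='n'
After 6 (^): row=0 col=0 char='o'
After 7 (G): row=2 col=0 char='g'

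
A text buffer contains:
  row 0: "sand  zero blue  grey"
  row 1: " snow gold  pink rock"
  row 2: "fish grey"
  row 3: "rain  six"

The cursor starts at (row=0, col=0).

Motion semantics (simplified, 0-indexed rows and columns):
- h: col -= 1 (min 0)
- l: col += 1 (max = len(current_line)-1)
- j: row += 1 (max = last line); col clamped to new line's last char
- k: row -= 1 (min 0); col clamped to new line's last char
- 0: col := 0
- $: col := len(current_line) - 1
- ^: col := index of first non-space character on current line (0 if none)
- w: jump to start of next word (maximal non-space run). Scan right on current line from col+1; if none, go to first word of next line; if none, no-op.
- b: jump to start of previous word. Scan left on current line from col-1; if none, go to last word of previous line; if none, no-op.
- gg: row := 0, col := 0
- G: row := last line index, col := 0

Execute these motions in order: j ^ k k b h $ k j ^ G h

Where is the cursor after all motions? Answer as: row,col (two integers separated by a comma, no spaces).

Answer: 3,0

Derivation:
After 1 (j): row=1 col=0 char='_'
After 2 (^): row=1 col=1 char='s'
After 3 (k): row=0 col=1 char='a'
After 4 (k): row=0 col=1 char='a'
After 5 (b): row=0 col=0 char='s'
After 6 (h): row=0 col=0 char='s'
After 7 ($): row=0 col=20 char='y'
After 8 (k): row=0 col=20 char='y'
After 9 (j): row=1 col=20 char='k'
After 10 (^): row=1 col=1 char='s'
After 11 (G): row=3 col=0 char='r'
After 12 (h): row=3 col=0 char='r'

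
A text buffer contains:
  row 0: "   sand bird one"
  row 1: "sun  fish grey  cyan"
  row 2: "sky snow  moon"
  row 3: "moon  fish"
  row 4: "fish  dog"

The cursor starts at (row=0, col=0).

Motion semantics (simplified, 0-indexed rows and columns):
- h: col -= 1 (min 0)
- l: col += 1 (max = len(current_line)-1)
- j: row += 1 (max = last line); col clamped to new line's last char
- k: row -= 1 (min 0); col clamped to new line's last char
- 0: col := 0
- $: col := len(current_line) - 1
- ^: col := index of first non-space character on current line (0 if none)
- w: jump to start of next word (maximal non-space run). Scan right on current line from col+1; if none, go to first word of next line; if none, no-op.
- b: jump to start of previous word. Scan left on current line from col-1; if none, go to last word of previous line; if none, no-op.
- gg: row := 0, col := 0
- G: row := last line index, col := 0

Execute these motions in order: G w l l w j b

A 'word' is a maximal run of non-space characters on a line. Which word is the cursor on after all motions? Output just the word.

After 1 (G): row=4 col=0 char='f'
After 2 (w): row=4 col=6 char='d'
After 3 (l): row=4 col=7 char='o'
After 4 (l): row=4 col=8 char='g'
After 5 (w): row=4 col=8 char='g'
After 6 (j): row=4 col=8 char='g'
After 7 (b): row=4 col=6 char='d'

Answer: dog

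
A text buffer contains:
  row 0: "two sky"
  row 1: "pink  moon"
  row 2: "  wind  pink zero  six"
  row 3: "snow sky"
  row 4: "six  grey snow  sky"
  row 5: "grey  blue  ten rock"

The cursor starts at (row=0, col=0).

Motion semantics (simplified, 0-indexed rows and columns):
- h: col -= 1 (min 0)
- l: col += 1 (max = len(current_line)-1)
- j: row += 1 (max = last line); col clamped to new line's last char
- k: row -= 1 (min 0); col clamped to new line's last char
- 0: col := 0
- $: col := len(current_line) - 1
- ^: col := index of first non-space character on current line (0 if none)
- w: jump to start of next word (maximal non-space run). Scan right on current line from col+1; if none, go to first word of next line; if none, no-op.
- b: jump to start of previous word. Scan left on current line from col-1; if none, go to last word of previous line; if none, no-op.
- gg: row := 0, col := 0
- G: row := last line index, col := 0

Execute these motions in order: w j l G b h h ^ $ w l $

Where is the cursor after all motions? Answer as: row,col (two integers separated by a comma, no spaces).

After 1 (w): row=0 col=4 char='s'
After 2 (j): row=1 col=4 char='_'
After 3 (l): row=1 col=5 char='_'
After 4 (G): row=5 col=0 char='g'
After 5 (b): row=4 col=16 char='s'
After 6 (h): row=4 col=15 char='_'
After 7 (h): row=4 col=14 char='_'
After 8 (^): row=4 col=0 char='s'
After 9 ($): row=4 col=18 char='y'
After 10 (w): row=5 col=0 char='g'
After 11 (l): row=5 col=1 char='r'
After 12 ($): row=5 col=19 char='k'

Answer: 5,19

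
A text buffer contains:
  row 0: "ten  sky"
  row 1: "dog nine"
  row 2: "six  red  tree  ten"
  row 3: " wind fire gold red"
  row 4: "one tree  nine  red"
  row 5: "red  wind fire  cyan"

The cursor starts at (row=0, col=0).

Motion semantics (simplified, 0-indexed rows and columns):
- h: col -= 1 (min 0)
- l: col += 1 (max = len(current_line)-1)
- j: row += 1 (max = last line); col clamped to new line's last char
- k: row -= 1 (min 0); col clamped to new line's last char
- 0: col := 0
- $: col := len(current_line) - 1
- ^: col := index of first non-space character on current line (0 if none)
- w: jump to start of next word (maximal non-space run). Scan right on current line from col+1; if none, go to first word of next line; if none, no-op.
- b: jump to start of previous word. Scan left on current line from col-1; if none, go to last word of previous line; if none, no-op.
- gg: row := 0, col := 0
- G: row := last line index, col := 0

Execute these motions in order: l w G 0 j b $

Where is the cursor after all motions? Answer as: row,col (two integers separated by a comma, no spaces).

Answer: 4,18

Derivation:
After 1 (l): row=0 col=1 char='e'
After 2 (w): row=0 col=5 char='s'
After 3 (G): row=5 col=0 char='r'
After 4 (0): row=5 col=0 char='r'
After 5 (j): row=5 col=0 char='r'
After 6 (b): row=4 col=16 char='r'
After 7 ($): row=4 col=18 char='d'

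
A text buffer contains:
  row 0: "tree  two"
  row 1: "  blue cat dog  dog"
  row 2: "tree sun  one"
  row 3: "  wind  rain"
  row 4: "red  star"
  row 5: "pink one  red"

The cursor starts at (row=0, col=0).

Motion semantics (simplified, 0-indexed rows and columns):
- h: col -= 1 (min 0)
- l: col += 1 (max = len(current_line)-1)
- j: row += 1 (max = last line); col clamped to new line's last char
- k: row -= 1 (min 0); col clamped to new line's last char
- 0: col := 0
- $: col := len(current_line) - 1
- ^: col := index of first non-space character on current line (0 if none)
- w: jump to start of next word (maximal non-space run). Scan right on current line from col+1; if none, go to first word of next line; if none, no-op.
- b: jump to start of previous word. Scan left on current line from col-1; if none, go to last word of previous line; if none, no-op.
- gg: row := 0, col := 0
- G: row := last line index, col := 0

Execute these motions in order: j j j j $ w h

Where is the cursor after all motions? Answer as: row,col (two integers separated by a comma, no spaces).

After 1 (j): row=1 col=0 char='_'
After 2 (j): row=2 col=0 char='t'
After 3 (j): row=3 col=0 char='_'
After 4 (j): row=4 col=0 char='r'
After 5 ($): row=4 col=8 char='r'
After 6 (w): row=5 col=0 char='p'
After 7 (h): row=5 col=0 char='p'

Answer: 5,0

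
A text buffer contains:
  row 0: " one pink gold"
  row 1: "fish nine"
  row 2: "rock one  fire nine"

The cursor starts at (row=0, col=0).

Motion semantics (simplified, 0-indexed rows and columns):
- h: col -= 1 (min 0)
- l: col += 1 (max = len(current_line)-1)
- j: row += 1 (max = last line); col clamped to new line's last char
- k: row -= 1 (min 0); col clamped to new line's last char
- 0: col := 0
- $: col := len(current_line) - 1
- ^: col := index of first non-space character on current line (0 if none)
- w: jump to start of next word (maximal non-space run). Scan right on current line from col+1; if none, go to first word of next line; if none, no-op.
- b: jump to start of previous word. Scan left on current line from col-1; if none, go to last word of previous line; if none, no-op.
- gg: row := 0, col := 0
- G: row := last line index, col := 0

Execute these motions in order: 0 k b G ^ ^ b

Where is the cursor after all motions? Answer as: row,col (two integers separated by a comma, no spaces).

After 1 (0): row=0 col=0 char='_'
After 2 (k): row=0 col=0 char='_'
After 3 (b): row=0 col=0 char='_'
After 4 (G): row=2 col=0 char='r'
After 5 (^): row=2 col=0 char='r'
After 6 (^): row=2 col=0 char='r'
After 7 (b): row=1 col=5 char='n'

Answer: 1,5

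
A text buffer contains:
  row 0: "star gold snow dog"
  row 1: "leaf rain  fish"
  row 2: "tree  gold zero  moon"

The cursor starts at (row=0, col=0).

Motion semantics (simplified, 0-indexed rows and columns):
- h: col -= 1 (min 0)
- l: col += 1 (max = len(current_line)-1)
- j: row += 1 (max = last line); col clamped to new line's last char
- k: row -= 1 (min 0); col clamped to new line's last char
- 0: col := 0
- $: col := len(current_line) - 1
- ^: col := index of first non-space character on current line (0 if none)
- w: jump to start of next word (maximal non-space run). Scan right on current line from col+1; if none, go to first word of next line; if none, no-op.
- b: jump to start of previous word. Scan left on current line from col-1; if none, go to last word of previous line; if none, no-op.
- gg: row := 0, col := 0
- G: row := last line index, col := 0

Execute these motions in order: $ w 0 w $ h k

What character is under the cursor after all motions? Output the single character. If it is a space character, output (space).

Answer: w

Derivation:
After 1 ($): row=0 col=17 char='g'
After 2 (w): row=1 col=0 char='l'
After 3 (0): row=1 col=0 char='l'
After 4 (w): row=1 col=5 char='r'
After 5 ($): row=1 col=14 char='h'
After 6 (h): row=1 col=13 char='s'
After 7 (k): row=0 col=13 char='w'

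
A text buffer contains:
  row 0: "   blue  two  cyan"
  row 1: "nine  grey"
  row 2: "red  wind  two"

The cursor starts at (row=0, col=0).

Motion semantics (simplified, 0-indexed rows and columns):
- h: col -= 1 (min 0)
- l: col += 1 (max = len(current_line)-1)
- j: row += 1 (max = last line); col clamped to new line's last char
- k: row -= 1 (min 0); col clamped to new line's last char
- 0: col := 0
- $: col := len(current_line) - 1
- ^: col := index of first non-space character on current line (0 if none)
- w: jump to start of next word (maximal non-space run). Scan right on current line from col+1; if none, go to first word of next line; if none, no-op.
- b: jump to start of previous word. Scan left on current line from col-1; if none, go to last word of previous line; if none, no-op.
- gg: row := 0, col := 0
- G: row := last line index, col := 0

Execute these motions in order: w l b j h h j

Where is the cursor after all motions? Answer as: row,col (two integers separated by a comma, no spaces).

Answer: 2,1

Derivation:
After 1 (w): row=0 col=3 char='b'
After 2 (l): row=0 col=4 char='l'
After 3 (b): row=0 col=3 char='b'
After 4 (j): row=1 col=3 char='e'
After 5 (h): row=1 col=2 char='n'
After 6 (h): row=1 col=1 char='i'
After 7 (j): row=2 col=1 char='e'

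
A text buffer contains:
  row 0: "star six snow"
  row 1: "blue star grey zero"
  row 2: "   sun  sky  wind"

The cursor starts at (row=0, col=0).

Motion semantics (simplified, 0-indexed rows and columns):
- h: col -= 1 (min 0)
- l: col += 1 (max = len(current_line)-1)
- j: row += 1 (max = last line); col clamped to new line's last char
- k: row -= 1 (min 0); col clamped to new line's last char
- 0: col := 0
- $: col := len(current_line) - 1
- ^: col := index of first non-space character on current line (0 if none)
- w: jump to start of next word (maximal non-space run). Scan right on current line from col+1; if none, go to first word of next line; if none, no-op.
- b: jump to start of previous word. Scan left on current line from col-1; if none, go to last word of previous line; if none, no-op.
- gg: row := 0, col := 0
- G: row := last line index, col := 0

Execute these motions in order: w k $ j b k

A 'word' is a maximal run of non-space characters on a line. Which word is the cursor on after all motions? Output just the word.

Answer: snow

Derivation:
After 1 (w): row=0 col=5 char='s'
After 2 (k): row=0 col=5 char='s'
After 3 ($): row=0 col=12 char='w'
After 4 (j): row=1 col=12 char='e'
After 5 (b): row=1 col=10 char='g'
After 6 (k): row=0 col=10 char='n'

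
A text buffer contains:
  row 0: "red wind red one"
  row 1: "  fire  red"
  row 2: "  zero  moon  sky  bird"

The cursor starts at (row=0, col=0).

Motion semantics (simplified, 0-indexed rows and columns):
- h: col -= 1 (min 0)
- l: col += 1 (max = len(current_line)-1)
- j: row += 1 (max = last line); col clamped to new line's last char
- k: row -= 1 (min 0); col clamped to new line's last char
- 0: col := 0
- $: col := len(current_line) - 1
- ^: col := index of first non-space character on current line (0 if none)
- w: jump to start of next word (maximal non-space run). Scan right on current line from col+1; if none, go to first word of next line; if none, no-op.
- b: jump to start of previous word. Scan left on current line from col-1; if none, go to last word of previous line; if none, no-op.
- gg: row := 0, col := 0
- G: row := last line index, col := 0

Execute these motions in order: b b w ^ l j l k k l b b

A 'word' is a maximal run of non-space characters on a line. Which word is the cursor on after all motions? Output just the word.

After 1 (b): row=0 col=0 char='r'
After 2 (b): row=0 col=0 char='r'
After 3 (w): row=0 col=4 char='w'
After 4 (^): row=0 col=0 char='r'
After 5 (l): row=0 col=1 char='e'
After 6 (j): row=1 col=1 char='_'
After 7 (l): row=1 col=2 char='f'
After 8 (k): row=0 col=2 char='d'
After 9 (k): row=0 col=2 char='d'
After 10 (l): row=0 col=3 char='_'
After 11 (b): row=0 col=0 char='r'
After 12 (b): row=0 col=0 char='r'

Answer: red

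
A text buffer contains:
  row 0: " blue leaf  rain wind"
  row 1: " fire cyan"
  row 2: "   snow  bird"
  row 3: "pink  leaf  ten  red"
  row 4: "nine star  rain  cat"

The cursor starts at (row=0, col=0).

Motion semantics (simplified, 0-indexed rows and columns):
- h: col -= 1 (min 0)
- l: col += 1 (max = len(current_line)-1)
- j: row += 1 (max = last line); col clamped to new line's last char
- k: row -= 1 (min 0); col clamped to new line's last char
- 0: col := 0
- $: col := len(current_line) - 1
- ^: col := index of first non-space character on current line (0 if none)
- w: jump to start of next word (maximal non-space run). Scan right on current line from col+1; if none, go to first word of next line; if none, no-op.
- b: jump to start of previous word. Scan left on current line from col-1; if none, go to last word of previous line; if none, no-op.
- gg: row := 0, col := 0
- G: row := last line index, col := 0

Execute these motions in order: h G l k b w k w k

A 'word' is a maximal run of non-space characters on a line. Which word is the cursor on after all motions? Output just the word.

After 1 (h): row=0 col=0 char='_'
After 2 (G): row=4 col=0 char='n'
After 3 (l): row=4 col=1 char='i'
After 4 (k): row=3 col=1 char='i'
After 5 (b): row=3 col=0 char='p'
After 6 (w): row=3 col=6 char='l'
After 7 (k): row=2 col=6 char='w'
After 8 (w): row=2 col=9 char='b'
After 9 (k): row=1 col=9 char='n'

Answer: cyan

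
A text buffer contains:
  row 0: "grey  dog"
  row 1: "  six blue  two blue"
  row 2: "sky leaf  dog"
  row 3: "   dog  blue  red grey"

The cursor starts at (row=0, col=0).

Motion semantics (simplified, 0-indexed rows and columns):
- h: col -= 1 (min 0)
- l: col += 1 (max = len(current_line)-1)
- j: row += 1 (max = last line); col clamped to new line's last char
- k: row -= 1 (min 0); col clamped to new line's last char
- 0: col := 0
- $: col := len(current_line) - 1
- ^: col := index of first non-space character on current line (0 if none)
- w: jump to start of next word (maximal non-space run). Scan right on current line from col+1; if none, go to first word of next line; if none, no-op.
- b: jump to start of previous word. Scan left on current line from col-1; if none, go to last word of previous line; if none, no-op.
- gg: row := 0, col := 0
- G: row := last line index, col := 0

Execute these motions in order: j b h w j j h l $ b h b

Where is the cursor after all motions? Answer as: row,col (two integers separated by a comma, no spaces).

After 1 (j): row=1 col=0 char='_'
After 2 (b): row=0 col=6 char='d'
After 3 (h): row=0 col=5 char='_'
After 4 (w): row=0 col=6 char='d'
After 5 (j): row=1 col=6 char='b'
After 6 (j): row=2 col=6 char='a'
After 7 (h): row=2 col=5 char='e'
After 8 (l): row=2 col=6 char='a'
After 9 ($): row=2 col=12 char='g'
After 10 (b): row=2 col=10 char='d'
After 11 (h): row=2 col=9 char='_'
After 12 (b): row=2 col=4 char='l'

Answer: 2,4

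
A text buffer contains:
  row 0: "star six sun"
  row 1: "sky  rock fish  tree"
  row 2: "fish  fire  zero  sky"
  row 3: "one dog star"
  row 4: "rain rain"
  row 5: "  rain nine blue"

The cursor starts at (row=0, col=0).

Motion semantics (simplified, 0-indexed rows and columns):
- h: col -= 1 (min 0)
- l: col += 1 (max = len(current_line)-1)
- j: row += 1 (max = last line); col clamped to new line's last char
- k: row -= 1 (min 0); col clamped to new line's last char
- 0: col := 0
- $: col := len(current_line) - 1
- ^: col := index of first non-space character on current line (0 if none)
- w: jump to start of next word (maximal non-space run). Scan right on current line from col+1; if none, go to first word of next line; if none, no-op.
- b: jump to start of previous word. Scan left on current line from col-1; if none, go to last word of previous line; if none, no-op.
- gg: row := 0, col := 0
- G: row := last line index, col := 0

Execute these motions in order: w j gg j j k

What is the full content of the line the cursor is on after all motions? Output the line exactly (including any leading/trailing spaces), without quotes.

Answer: sky  rock fish  tree

Derivation:
After 1 (w): row=0 col=5 char='s'
After 2 (j): row=1 col=5 char='r'
After 3 (gg): row=0 col=0 char='s'
After 4 (j): row=1 col=0 char='s'
After 5 (j): row=2 col=0 char='f'
After 6 (k): row=1 col=0 char='s'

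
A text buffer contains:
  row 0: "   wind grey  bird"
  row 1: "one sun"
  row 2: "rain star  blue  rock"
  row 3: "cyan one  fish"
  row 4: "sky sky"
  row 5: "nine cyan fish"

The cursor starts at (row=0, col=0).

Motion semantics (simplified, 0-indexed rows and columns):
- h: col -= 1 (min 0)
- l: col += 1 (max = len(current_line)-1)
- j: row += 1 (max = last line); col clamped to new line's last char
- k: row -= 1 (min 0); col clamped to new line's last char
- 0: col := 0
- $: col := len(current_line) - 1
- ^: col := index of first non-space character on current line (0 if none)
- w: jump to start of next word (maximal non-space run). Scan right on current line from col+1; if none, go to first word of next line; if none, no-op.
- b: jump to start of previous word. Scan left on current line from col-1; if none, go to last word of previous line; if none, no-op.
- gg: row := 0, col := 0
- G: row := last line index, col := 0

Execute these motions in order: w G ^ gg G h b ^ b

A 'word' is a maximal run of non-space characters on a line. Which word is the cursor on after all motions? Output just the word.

Answer: fish

Derivation:
After 1 (w): row=0 col=3 char='w'
After 2 (G): row=5 col=0 char='n'
After 3 (^): row=5 col=0 char='n'
After 4 (gg): row=0 col=0 char='_'
After 5 (G): row=5 col=0 char='n'
After 6 (h): row=5 col=0 char='n'
After 7 (b): row=4 col=4 char='s'
After 8 (^): row=4 col=0 char='s'
After 9 (b): row=3 col=10 char='f'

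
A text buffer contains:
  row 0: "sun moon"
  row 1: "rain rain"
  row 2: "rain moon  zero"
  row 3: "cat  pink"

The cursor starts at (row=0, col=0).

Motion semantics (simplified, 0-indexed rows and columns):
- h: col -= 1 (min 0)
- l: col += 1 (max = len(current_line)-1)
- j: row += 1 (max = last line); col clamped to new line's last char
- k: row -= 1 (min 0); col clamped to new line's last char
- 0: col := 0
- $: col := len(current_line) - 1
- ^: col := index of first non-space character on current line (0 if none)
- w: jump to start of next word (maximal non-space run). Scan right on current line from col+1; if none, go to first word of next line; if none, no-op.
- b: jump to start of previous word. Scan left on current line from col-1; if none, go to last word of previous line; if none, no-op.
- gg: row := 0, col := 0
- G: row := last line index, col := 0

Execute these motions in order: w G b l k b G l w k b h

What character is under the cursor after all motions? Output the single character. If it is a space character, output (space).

After 1 (w): row=0 col=4 char='m'
After 2 (G): row=3 col=0 char='c'
After 3 (b): row=2 col=11 char='z'
After 4 (l): row=2 col=12 char='e'
After 5 (k): row=1 col=8 char='n'
After 6 (b): row=1 col=5 char='r'
After 7 (G): row=3 col=0 char='c'
After 8 (l): row=3 col=1 char='a'
After 9 (w): row=3 col=5 char='p'
After 10 (k): row=2 col=5 char='m'
After 11 (b): row=2 col=0 char='r'
After 12 (h): row=2 col=0 char='r'

Answer: r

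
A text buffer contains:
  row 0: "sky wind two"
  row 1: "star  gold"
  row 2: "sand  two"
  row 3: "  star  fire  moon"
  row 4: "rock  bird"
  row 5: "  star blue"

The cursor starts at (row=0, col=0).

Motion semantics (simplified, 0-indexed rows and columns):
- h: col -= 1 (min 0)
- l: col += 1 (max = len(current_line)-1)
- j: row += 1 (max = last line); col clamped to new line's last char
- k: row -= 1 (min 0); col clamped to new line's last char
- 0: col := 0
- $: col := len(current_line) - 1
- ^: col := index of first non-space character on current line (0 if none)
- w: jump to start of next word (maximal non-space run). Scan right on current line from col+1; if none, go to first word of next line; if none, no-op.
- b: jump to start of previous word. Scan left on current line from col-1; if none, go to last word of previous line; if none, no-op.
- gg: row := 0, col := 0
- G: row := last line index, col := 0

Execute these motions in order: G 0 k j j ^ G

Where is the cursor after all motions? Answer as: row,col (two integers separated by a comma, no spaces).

Answer: 5,0

Derivation:
After 1 (G): row=5 col=0 char='_'
After 2 (0): row=5 col=0 char='_'
After 3 (k): row=4 col=0 char='r'
After 4 (j): row=5 col=0 char='_'
After 5 (j): row=5 col=0 char='_'
After 6 (^): row=5 col=2 char='s'
After 7 (G): row=5 col=0 char='_'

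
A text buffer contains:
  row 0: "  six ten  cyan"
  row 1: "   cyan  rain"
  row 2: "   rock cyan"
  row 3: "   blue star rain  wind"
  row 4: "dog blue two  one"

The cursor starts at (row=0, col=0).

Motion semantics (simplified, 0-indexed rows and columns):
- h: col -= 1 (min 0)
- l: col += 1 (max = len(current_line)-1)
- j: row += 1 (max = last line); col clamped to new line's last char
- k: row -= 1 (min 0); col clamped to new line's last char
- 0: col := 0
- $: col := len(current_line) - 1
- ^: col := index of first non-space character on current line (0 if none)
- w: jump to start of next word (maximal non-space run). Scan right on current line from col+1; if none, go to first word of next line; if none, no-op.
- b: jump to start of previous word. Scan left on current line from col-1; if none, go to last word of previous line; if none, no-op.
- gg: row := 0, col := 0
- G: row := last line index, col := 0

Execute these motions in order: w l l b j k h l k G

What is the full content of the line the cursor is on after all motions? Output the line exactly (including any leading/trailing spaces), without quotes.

After 1 (w): row=0 col=2 char='s'
After 2 (l): row=0 col=3 char='i'
After 3 (l): row=0 col=4 char='x'
After 4 (b): row=0 col=2 char='s'
After 5 (j): row=1 col=2 char='_'
After 6 (k): row=0 col=2 char='s'
After 7 (h): row=0 col=1 char='_'
After 8 (l): row=0 col=2 char='s'
After 9 (k): row=0 col=2 char='s'
After 10 (G): row=4 col=0 char='d'

Answer: dog blue two  one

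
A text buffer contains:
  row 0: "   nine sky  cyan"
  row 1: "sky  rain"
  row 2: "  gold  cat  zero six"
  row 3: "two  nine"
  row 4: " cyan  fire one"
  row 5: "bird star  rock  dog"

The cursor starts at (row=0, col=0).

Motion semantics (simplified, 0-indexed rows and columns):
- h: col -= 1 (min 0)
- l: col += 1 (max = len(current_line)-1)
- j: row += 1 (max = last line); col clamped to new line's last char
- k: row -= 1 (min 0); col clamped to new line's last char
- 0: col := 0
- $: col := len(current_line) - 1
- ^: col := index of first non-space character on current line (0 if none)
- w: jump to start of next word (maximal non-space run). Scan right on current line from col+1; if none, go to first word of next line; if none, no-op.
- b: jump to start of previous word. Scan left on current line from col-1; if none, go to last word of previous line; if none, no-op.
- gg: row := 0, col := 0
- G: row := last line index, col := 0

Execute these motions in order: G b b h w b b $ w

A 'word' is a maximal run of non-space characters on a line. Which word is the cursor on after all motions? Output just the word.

After 1 (G): row=5 col=0 char='b'
After 2 (b): row=4 col=12 char='o'
After 3 (b): row=4 col=7 char='f'
After 4 (h): row=4 col=6 char='_'
After 5 (w): row=4 col=7 char='f'
After 6 (b): row=4 col=1 char='c'
After 7 (b): row=3 col=5 char='n'
After 8 ($): row=3 col=8 char='e'
After 9 (w): row=4 col=1 char='c'

Answer: cyan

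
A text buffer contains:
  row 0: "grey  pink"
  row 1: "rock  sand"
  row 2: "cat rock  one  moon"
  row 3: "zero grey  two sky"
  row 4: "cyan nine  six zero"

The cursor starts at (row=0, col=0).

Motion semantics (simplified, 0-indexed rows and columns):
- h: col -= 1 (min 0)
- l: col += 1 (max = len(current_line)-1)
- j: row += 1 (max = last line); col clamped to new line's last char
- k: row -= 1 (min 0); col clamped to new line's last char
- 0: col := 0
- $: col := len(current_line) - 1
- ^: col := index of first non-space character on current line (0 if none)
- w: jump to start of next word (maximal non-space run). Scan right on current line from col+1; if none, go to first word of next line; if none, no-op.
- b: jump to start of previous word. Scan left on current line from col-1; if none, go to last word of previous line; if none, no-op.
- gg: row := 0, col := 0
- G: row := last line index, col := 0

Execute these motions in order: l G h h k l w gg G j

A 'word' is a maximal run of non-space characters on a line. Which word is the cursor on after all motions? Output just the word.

Answer: cyan

Derivation:
After 1 (l): row=0 col=1 char='r'
After 2 (G): row=4 col=0 char='c'
After 3 (h): row=4 col=0 char='c'
After 4 (h): row=4 col=0 char='c'
After 5 (k): row=3 col=0 char='z'
After 6 (l): row=3 col=1 char='e'
After 7 (w): row=3 col=5 char='g'
After 8 (gg): row=0 col=0 char='g'
After 9 (G): row=4 col=0 char='c'
After 10 (j): row=4 col=0 char='c'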